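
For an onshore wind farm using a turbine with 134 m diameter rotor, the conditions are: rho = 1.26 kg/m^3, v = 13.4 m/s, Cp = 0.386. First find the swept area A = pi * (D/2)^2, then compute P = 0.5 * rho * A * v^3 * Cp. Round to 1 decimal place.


Step 1 -- Compute swept area:
  A = pi * (D/2)^2 = pi * (134/2)^2 = 14102.61 m^2
Step 2 -- Apply wind power equation:
  P = 0.5 * rho * A * v^3 * Cp
  v^3 = 13.4^3 = 2406.104
  P = 0.5 * 1.26 * 14102.61 * 2406.104 * 0.386
  P = 8251667.6 W

8251667.6


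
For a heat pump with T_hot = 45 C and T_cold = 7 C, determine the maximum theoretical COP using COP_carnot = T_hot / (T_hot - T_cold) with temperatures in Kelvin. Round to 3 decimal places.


Convert to Kelvin:
  T_hot = 45 + 273.15 = 318.15 K
  T_cold = 7 + 273.15 = 280.15 K
Apply Carnot COP formula:
  COP = T_hot_K / (T_hot_K - T_cold_K) = 318.15 / 38.0
  COP = 8.372

8.372


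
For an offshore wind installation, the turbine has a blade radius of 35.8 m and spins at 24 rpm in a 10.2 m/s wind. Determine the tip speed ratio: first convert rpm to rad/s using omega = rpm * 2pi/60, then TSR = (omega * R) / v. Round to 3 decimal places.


Convert rotational speed to rad/s:
  omega = 24 * 2 * pi / 60 = 2.5133 rad/s
Compute tip speed:
  v_tip = omega * R = 2.5133 * 35.8 = 89.975 m/s
Tip speed ratio:
  TSR = v_tip / v_wind = 89.975 / 10.2 = 8.821

8.821


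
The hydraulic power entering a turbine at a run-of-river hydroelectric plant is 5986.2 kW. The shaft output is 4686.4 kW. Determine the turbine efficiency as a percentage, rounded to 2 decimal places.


Turbine efficiency = (output power / input power) * 100
eta = (4686.4 / 5986.2) * 100
eta = 78.29%

78.29


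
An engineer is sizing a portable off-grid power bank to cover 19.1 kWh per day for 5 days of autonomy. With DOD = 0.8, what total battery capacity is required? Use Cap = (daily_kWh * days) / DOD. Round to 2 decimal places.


Total energy needed = daily * days = 19.1 * 5 = 95.5 kWh
Account for depth of discharge:
  Cap = total_energy / DOD = 95.5 / 0.8
  Cap = 119.38 kWh

119.38


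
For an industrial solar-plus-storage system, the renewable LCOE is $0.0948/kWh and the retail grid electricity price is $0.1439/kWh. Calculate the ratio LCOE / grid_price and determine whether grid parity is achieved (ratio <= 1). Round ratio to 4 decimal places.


Compare LCOE to grid price:
  LCOE = $0.0948/kWh, Grid price = $0.1439/kWh
  Ratio = LCOE / grid_price = 0.0948 / 0.1439 = 0.6588
  Grid parity achieved (ratio <= 1)? yes

0.6588


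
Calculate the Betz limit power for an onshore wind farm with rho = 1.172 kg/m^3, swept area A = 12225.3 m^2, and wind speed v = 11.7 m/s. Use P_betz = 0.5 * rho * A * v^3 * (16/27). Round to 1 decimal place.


The Betz coefficient Cp_max = 16/27 = 0.5926
v^3 = 11.7^3 = 1601.613
P_betz = 0.5 * rho * A * v^3 * Cp_max
P_betz = 0.5 * 1.172 * 12225.3 * 1601.613 * 0.5926
P_betz = 6799405.5 W

6799405.5


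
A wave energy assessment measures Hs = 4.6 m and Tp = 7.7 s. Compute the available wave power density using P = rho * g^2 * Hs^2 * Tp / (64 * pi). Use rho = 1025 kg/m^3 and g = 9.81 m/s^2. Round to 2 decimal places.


Apply wave power formula:
  g^2 = 9.81^2 = 96.2361
  Hs^2 = 4.6^2 = 21.16
  Numerator = rho * g^2 * Hs^2 * Tp = 1025 * 96.2361 * 21.16 * 7.7 = 16071938.75
  Denominator = 64 * pi = 201.0619
  P = 16071938.75 / 201.0619 = 79935.27 W/m

79935.27


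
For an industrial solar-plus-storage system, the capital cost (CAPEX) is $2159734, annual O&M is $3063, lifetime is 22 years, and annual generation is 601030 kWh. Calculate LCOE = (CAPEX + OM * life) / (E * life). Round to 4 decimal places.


Total cost = CAPEX + OM * lifetime = 2159734 + 3063 * 22 = 2159734 + 67386 = 2227120
Total generation = annual * lifetime = 601030 * 22 = 13222660 kWh
LCOE = 2227120 / 13222660
LCOE = 0.1684 $/kWh

0.1684


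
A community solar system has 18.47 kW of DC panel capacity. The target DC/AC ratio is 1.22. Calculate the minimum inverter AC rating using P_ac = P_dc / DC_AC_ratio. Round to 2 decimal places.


The inverter AC capacity is determined by the DC/AC ratio.
Given: P_dc = 18.47 kW, DC/AC ratio = 1.22
P_ac = P_dc / ratio = 18.47 / 1.22
P_ac = 15.14 kW

15.14


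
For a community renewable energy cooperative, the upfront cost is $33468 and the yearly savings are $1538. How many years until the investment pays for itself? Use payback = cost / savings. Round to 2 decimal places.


Simple payback period = initial cost / annual savings
Payback = 33468 / 1538
Payback = 21.76 years

21.76


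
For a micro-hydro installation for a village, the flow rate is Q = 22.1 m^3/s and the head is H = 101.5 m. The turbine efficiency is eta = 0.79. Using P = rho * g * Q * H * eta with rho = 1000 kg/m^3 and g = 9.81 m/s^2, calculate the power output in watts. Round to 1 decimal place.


Apply the hydropower formula P = rho * g * Q * H * eta
rho * g = 1000 * 9.81 = 9810.0
P = 9810.0 * 22.1 * 101.5 * 0.79
P = 17384188.2 W

17384188.2


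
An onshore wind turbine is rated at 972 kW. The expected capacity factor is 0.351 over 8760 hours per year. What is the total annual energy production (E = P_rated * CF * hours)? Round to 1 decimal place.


Annual energy = rated_kW * capacity_factor * hours_per_year
Given: P_rated = 972 kW, CF = 0.351, hours = 8760
E = 972 * 0.351 * 8760
E = 2988666.7 kWh

2988666.7


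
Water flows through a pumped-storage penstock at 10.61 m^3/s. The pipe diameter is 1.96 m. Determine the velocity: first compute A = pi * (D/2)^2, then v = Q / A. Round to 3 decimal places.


Compute pipe cross-sectional area:
  A = pi * (D/2)^2 = pi * (1.96/2)^2 = 3.0172 m^2
Calculate velocity:
  v = Q / A = 10.61 / 3.0172
  v = 3.517 m/s

3.517


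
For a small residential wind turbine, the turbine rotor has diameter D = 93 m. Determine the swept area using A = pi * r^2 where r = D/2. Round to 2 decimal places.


Compute the rotor radius:
  r = D / 2 = 93 / 2 = 46.5 m
Calculate swept area:
  A = pi * r^2 = pi * 46.5^2
  A = 6792.91 m^2

6792.91


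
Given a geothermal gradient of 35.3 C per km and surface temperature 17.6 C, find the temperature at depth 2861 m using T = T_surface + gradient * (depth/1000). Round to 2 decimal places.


Convert depth to km: 2861 / 1000 = 2.861 km
Temperature increase = gradient * depth_km = 35.3 * 2.861 = 100.99 C
Temperature at depth = T_surface + delta_T = 17.6 + 100.99
T = 118.59 C

118.59


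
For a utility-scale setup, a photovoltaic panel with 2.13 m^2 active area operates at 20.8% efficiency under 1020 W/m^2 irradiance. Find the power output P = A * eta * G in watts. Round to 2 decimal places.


Use the solar power formula P = A * eta * G.
Given: A = 2.13 m^2, eta = 0.208, G = 1020 W/m^2
P = 2.13 * 0.208 * 1020
P = 451.90 W

451.90


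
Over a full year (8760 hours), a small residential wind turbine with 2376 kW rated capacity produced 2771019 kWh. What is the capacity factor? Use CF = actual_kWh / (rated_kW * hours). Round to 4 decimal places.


Capacity factor = actual output / maximum possible output
Maximum possible = rated * hours = 2376 * 8760 = 20813760 kWh
CF = 2771019 / 20813760
CF = 0.1331

0.1331


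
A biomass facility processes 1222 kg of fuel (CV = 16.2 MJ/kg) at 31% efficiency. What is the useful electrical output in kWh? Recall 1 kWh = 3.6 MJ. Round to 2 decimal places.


Total energy = mass * CV = 1222 * 16.2 = 19796.4 MJ
Useful energy = total * eta = 19796.4 * 0.31 = 6136.88 MJ
Convert to kWh: 6136.88 / 3.6
Useful energy = 1704.69 kWh

1704.69


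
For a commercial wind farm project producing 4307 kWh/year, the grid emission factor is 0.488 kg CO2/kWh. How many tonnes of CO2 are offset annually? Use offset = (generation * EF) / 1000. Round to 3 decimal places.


CO2 offset in kg = generation * emission_factor
CO2 offset = 4307 * 0.488 = 2101.82 kg
Convert to tonnes:
  CO2 offset = 2101.82 / 1000 = 2.102 tonnes

2.102


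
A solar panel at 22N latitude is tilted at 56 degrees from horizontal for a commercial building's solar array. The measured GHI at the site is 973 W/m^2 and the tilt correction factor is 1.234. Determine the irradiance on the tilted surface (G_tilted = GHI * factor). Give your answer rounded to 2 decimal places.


Identify the given values:
  GHI = 973 W/m^2, tilt correction factor = 1.234
Apply the formula G_tilted = GHI * factor:
  G_tilted = 973 * 1.234
  G_tilted = 1200.68 W/m^2

1200.68


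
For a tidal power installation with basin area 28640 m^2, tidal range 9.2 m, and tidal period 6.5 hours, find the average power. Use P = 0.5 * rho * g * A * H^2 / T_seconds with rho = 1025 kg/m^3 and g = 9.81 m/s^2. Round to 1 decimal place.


Convert period to seconds: T = 6.5 * 3600 = 23400.0 s
H^2 = 9.2^2 = 84.64
P = 0.5 * rho * g * A * H^2 / T
P = 0.5 * 1025 * 9.81 * 28640 * 84.64 / 23400.0
P = 520829.6 W

520829.6


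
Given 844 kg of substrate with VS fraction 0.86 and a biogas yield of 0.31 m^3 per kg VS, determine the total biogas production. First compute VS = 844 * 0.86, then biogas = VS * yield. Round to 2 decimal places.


Compute volatile solids:
  VS = mass * VS_fraction = 844 * 0.86 = 725.84 kg
Calculate biogas volume:
  Biogas = VS * specific_yield = 725.84 * 0.31
  Biogas = 225.01 m^3

225.01


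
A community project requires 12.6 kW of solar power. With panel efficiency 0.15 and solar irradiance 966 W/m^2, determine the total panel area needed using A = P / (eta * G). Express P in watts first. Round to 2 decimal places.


Convert target power to watts: P = 12.6 * 1000 = 12600.0 W
Compute denominator: eta * G = 0.15 * 966 = 144.9
Required area A = P / (eta * G) = 12600.0 / 144.9
A = 86.96 m^2

86.96


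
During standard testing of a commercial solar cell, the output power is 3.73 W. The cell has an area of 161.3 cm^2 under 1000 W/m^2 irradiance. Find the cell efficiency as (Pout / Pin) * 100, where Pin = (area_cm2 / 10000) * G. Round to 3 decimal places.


First compute the input power:
  Pin = area_cm2 / 10000 * G = 161.3 / 10000 * 1000 = 16.13 W
Then compute efficiency:
  Efficiency = (Pout / Pin) * 100 = (3.73 / 16.13) * 100
  Efficiency = 23.125%

23.125


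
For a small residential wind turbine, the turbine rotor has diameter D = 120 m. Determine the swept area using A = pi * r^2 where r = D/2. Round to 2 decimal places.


Compute the rotor radius:
  r = D / 2 = 120 / 2 = 60.0 m
Calculate swept area:
  A = pi * r^2 = pi * 60.0^2
  A = 11309.73 m^2

11309.73


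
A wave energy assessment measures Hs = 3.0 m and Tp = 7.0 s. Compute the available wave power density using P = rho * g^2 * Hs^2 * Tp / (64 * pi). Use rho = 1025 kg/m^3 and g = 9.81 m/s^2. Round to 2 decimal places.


Apply wave power formula:
  g^2 = 9.81^2 = 96.2361
  Hs^2 = 3.0^2 = 9.0
  Numerator = rho * g^2 * Hs^2 * Tp = 1025 * 96.2361 * 9.0 * 7.0 = 6214446.16
  Denominator = 64 * pi = 201.0619
  P = 6214446.16 / 201.0619 = 30908.12 W/m

30908.12


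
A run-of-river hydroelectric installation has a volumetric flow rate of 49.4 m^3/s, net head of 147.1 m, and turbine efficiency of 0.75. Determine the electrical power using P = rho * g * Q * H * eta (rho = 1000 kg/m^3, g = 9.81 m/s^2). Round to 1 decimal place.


Apply the hydropower formula P = rho * g * Q * H * eta
rho * g = 1000 * 9.81 = 9810.0
P = 9810.0 * 49.4 * 147.1 * 0.75
P = 53465039.6 W

53465039.6


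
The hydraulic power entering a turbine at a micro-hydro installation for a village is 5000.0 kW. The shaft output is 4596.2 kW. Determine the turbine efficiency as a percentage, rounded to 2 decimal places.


Turbine efficiency = (output power / input power) * 100
eta = (4596.2 / 5000.0) * 100
eta = 91.92%

91.92


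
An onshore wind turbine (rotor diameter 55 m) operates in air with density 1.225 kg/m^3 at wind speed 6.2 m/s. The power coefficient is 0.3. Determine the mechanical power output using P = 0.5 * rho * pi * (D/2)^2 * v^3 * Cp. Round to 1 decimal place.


Step 1 -- Compute swept area:
  A = pi * (D/2)^2 = pi * (55/2)^2 = 2375.83 m^2
Step 2 -- Apply wind power equation:
  P = 0.5 * rho * A * v^3 * Cp
  v^3 = 6.2^3 = 238.328
  P = 0.5 * 1.225 * 2375.83 * 238.328 * 0.3
  P = 104044.2 W

104044.2


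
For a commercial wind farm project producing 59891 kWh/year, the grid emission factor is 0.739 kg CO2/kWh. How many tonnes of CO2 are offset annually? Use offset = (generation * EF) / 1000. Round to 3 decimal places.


CO2 offset in kg = generation * emission_factor
CO2 offset = 59891 * 0.739 = 44259.45 kg
Convert to tonnes:
  CO2 offset = 44259.45 / 1000 = 44.259 tonnes

44.259


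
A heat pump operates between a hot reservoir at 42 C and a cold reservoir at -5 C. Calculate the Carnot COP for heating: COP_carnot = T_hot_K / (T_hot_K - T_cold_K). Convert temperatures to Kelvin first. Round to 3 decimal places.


Convert to Kelvin:
  T_hot = 42 + 273.15 = 315.15 K
  T_cold = -5 + 273.15 = 268.15 K
Apply Carnot COP formula:
  COP = T_hot_K / (T_hot_K - T_cold_K) = 315.15 / 47.0
  COP = 6.705

6.705


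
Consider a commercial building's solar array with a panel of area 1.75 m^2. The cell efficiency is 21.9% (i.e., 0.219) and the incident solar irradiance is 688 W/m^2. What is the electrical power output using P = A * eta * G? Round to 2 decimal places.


Use the solar power formula P = A * eta * G.
Given: A = 1.75 m^2, eta = 0.219, G = 688 W/m^2
P = 1.75 * 0.219 * 688
P = 263.68 W

263.68


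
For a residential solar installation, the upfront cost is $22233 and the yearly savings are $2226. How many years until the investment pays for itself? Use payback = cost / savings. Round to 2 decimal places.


Simple payback period = initial cost / annual savings
Payback = 22233 / 2226
Payback = 9.99 years

9.99


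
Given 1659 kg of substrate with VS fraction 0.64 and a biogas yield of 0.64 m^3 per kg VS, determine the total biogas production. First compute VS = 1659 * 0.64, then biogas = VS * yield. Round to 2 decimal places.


Compute volatile solids:
  VS = mass * VS_fraction = 1659 * 0.64 = 1061.76 kg
Calculate biogas volume:
  Biogas = VS * specific_yield = 1061.76 * 0.64
  Biogas = 679.53 m^3

679.53


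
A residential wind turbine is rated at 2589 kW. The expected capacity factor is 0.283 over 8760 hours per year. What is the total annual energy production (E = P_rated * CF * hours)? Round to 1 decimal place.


Annual energy = rated_kW * capacity_factor * hours_per_year
Given: P_rated = 2589 kW, CF = 0.283, hours = 8760
E = 2589 * 0.283 * 8760
E = 6418338.1 kWh

6418338.1


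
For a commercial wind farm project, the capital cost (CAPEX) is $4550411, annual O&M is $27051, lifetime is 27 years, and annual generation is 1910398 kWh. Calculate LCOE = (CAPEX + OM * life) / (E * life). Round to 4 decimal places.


Total cost = CAPEX + OM * lifetime = 4550411 + 27051 * 27 = 4550411 + 730377 = 5280788
Total generation = annual * lifetime = 1910398 * 27 = 51580746 kWh
LCOE = 5280788 / 51580746
LCOE = 0.1024 $/kWh

0.1024


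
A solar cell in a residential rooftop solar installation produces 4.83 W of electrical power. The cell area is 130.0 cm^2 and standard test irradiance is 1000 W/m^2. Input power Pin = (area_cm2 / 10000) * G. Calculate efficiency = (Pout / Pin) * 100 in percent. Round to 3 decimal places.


First compute the input power:
  Pin = area_cm2 / 10000 * G = 130.0 / 10000 * 1000 = 13.0 W
Then compute efficiency:
  Efficiency = (Pout / Pin) * 100 = (4.83 / 13.0) * 100
  Efficiency = 37.154%

37.154


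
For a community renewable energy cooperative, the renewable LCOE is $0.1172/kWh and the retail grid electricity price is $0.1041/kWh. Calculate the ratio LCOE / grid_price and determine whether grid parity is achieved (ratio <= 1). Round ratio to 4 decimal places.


Compare LCOE to grid price:
  LCOE = $0.1172/kWh, Grid price = $0.1041/kWh
  Ratio = LCOE / grid_price = 0.1172 / 0.1041 = 1.1258
  Grid parity achieved (ratio <= 1)? no

1.1258


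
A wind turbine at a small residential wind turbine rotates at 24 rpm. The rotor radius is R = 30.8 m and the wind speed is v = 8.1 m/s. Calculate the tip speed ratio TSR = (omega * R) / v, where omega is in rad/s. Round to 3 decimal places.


Convert rotational speed to rad/s:
  omega = 24 * 2 * pi / 60 = 2.5133 rad/s
Compute tip speed:
  v_tip = omega * R = 2.5133 * 30.8 = 77.409 m/s
Tip speed ratio:
  TSR = v_tip / v_wind = 77.409 / 8.1 = 9.557

9.557


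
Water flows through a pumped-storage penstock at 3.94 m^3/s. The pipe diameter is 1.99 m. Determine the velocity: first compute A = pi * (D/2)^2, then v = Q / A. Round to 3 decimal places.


Compute pipe cross-sectional area:
  A = pi * (D/2)^2 = pi * (1.99/2)^2 = 3.1103 m^2
Calculate velocity:
  v = Q / A = 3.94 / 3.1103
  v = 1.267 m/s

1.267


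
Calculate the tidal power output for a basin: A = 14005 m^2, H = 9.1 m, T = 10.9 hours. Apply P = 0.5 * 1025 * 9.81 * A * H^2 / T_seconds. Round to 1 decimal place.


Convert period to seconds: T = 10.9 * 3600 = 39240.0 s
H^2 = 9.1^2 = 82.81
P = 0.5 * rho * g * A * H^2 / T
P = 0.5 * 1025 * 9.81 * 14005 * 82.81 / 39240.0
P = 148593.5 W

148593.5


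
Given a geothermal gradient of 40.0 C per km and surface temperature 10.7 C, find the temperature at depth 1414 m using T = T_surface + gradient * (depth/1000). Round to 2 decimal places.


Convert depth to km: 1414 / 1000 = 1.414 km
Temperature increase = gradient * depth_km = 40.0 * 1.414 = 56.56 C
Temperature at depth = T_surface + delta_T = 10.7 + 56.56
T = 67.26 C

67.26


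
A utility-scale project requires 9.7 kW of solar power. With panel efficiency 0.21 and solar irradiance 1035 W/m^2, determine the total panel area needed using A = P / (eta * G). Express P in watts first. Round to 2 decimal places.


Convert target power to watts: P = 9.7 * 1000 = 9700.0 W
Compute denominator: eta * G = 0.21 * 1035 = 217.35
Required area A = P / (eta * G) = 9700.0 / 217.35
A = 44.63 m^2

44.63


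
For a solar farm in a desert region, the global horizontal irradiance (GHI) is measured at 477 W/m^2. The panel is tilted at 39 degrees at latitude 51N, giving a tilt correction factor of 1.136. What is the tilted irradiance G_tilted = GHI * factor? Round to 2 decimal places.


Identify the given values:
  GHI = 477 W/m^2, tilt correction factor = 1.136
Apply the formula G_tilted = GHI * factor:
  G_tilted = 477 * 1.136
  G_tilted = 541.87 W/m^2

541.87


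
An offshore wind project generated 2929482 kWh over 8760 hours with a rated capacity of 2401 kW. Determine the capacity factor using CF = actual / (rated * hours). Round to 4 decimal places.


Capacity factor = actual output / maximum possible output
Maximum possible = rated * hours = 2401 * 8760 = 21032760 kWh
CF = 2929482 / 21032760
CF = 0.1393

0.1393


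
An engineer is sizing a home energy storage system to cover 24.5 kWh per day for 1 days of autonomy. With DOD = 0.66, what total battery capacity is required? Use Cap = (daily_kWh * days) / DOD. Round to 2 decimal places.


Total energy needed = daily * days = 24.5 * 1 = 24.5 kWh
Account for depth of discharge:
  Cap = total_energy / DOD = 24.5 / 0.66
  Cap = 37.12 kWh

37.12


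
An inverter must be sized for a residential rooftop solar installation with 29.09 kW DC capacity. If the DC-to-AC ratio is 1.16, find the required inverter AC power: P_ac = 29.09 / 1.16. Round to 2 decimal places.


The inverter AC capacity is determined by the DC/AC ratio.
Given: P_dc = 29.09 kW, DC/AC ratio = 1.16
P_ac = P_dc / ratio = 29.09 / 1.16
P_ac = 25.08 kW

25.08


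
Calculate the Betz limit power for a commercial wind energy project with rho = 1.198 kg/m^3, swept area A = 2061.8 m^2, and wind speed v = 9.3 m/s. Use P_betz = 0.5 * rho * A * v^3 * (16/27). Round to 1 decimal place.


The Betz coefficient Cp_max = 16/27 = 0.5926
v^3 = 9.3^3 = 804.357
P_betz = 0.5 * rho * A * v^3 * Cp_max
P_betz = 0.5 * 1.198 * 2061.8 * 804.357 * 0.5926
P_betz = 588678.8 W

588678.8


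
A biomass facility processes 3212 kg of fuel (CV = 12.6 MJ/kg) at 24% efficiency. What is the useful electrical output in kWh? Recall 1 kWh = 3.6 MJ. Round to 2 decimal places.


Total energy = mass * CV = 3212 * 12.6 = 40471.2 MJ
Useful energy = total * eta = 40471.2 * 0.24 = 9713.09 MJ
Convert to kWh: 9713.09 / 3.6
Useful energy = 2698.08 kWh

2698.08


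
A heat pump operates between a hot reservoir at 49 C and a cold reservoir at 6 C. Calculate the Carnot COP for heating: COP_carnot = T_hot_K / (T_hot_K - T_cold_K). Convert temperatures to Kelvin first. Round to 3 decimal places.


Convert to Kelvin:
  T_hot = 49 + 273.15 = 322.15 K
  T_cold = 6 + 273.15 = 279.15 K
Apply Carnot COP formula:
  COP = T_hot_K / (T_hot_K - T_cold_K) = 322.15 / 43.0
  COP = 7.492

7.492


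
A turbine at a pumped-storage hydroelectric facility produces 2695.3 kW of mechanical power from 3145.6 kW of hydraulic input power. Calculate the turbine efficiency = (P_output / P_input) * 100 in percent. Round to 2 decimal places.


Turbine efficiency = (output power / input power) * 100
eta = (2695.3 / 3145.6) * 100
eta = 85.68%

85.68


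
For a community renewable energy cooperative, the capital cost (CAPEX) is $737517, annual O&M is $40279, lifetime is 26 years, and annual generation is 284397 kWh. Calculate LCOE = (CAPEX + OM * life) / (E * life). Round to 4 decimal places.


Total cost = CAPEX + OM * lifetime = 737517 + 40279 * 26 = 737517 + 1047254 = 1784771
Total generation = annual * lifetime = 284397 * 26 = 7394322 kWh
LCOE = 1784771 / 7394322
LCOE = 0.2414 $/kWh

0.2414


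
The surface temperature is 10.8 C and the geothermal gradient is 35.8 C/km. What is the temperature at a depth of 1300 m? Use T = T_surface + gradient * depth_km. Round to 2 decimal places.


Convert depth to km: 1300 / 1000 = 1.3 km
Temperature increase = gradient * depth_km = 35.8 * 1.3 = 46.54 C
Temperature at depth = T_surface + delta_T = 10.8 + 46.54
T = 57.34 C

57.34


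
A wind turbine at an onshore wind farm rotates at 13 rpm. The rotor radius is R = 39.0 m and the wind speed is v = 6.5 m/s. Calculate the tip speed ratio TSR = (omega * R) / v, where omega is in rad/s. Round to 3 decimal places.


Convert rotational speed to rad/s:
  omega = 13 * 2 * pi / 60 = 1.3614 rad/s
Compute tip speed:
  v_tip = omega * R = 1.3614 * 39.0 = 53.093 m/s
Tip speed ratio:
  TSR = v_tip / v_wind = 53.093 / 6.5 = 8.168

8.168


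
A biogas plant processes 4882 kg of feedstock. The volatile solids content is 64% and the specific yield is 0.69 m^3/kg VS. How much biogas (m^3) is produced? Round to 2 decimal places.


Compute volatile solids:
  VS = mass * VS_fraction = 4882 * 0.64 = 3124.48 kg
Calculate biogas volume:
  Biogas = VS * specific_yield = 3124.48 * 0.69
  Biogas = 2155.89 m^3

2155.89


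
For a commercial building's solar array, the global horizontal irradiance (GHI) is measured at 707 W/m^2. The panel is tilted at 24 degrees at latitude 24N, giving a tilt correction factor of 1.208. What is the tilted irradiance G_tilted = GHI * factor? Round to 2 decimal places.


Identify the given values:
  GHI = 707 W/m^2, tilt correction factor = 1.208
Apply the formula G_tilted = GHI * factor:
  G_tilted = 707 * 1.208
  G_tilted = 854.06 W/m^2

854.06


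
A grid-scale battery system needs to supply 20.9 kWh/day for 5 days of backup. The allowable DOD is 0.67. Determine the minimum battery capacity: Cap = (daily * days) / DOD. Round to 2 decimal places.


Total energy needed = daily * days = 20.9 * 5 = 104.5 kWh
Account for depth of discharge:
  Cap = total_energy / DOD = 104.5 / 0.67
  Cap = 155.97 kWh

155.97


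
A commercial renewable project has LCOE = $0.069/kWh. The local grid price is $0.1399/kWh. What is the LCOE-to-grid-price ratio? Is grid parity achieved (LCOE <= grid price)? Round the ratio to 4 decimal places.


Compare LCOE to grid price:
  LCOE = $0.069/kWh, Grid price = $0.1399/kWh
  Ratio = LCOE / grid_price = 0.069 / 0.1399 = 0.4932
  Grid parity achieved (ratio <= 1)? yes

0.4932


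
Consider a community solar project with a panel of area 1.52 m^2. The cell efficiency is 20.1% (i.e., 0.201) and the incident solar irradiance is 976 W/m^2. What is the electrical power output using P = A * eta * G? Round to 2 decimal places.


Use the solar power formula P = A * eta * G.
Given: A = 1.52 m^2, eta = 0.201, G = 976 W/m^2
P = 1.52 * 0.201 * 976
P = 298.19 W

298.19


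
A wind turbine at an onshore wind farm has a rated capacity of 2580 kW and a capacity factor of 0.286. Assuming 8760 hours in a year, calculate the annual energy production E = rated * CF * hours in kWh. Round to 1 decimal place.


Annual energy = rated_kW * capacity_factor * hours_per_year
Given: P_rated = 2580 kW, CF = 0.286, hours = 8760
E = 2580 * 0.286 * 8760
E = 6463828.8 kWh

6463828.8


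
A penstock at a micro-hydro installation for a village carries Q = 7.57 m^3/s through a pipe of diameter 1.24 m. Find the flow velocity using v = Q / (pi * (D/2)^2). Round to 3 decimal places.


Compute pipe cross-sectional area:
  A = pi * (D/2)^2 = pi * (1.24/2)^2 = 1.2076 m^2
Calculate velocity:
  v = Q / A = 7.57 / 1.2076
  v = 6.268 m/s

6.268


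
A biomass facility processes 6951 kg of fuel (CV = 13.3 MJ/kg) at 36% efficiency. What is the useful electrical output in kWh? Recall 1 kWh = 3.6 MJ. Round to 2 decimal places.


Total energy = mass * CV = 6951 * 13.3 = 92448.3 MJ
Useful energy = total * eta = 92448.3 * 0.36 = 33281.39 MJ
Convert to kWh: 33281.39 / 3.6
Useful energy = 9244.83 kWh

9244.83


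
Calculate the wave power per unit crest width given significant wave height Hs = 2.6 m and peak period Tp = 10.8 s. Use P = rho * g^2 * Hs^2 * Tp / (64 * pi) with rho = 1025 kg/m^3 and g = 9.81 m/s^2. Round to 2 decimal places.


Apply wave power formula:
  g^2 = 9.81^2 = 96.2361
  Hs^2 = 2.6^2 = 6.76
  Numerator = rho * g^2 * Hs^2 * Tp = 1025 * 96.2361 * 6.76 * 10.8 = 7201655.32
  Denominator = 64 * pi = 201.0619
  P = 7201655.32 / 201.0619 = 35818.10 W/m

35818.10


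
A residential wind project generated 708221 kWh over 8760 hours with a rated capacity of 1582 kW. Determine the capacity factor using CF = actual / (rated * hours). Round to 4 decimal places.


Capacity factor = actual output / maximum possible output
Maximum possible = rated * hours = 1582 * 8760 = 13858320 kWh
CF = 708221 / 13858320
CF = 0.0511

0.0511


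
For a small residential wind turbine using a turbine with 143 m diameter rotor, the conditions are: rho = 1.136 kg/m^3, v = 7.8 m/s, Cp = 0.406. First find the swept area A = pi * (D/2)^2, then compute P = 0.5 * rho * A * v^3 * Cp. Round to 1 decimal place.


Step 1 -- Compute swept area:
  A = pi * (D/2)^2 = pi * (143/2)^2 = 16060.61 m^2
Step 2 -- Apply wind power equation:
  P = 0.5 * rho * A * v^3 * Cp
  v^3 = 7.8^3 = 474.552
  P = 0.5 * 1.136 * 16060.61 * 474.552 * 0.406
  P = 1757600.4 W

1757600.4


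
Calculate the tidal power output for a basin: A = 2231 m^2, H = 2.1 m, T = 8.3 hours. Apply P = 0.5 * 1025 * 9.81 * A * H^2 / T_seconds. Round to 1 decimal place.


Convert period to seconds: T = 8.3 * 3600 = 29880.0 s
H^2 = 2.1^2 = 4.41
P = 0.5 * rho * g * A * H^2 / T
P = 0.5 * 1025 * 9.81 * 2231 * 4.41 / 29880.0
P = 1655.5 W

1655.5


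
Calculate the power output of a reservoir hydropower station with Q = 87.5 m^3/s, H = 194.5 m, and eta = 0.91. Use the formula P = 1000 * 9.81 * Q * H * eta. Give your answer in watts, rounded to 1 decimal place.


Apply the hydropower formula P = rho * g * Q * H * eta
rho * g = 1000 * 9.81 = 9810.0
P = 9810.0 * 87.5 * 194.5 * 0.91
P = 151928083.1 W

151928083.1


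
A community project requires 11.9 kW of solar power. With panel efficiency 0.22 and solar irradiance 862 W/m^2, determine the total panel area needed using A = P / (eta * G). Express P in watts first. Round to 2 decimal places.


Convert target power to watts: P = 11.9 * 1000 = 11900.0 W
Compute denominator: eta * G = 0.22 * 862 = 189.64
Required area A = P / (eta * G) = 11900.0 / 189.64
A = 62.75 m^2

62.75


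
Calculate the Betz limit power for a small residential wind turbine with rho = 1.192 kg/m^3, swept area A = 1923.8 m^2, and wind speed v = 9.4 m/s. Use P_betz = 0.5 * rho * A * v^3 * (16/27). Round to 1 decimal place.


The Betz coefficient Cp_max = 16/27 = 0.5926
v^3 = 9.4^3 = 830.584
P_betz = 0.5 * rho * A * v^3 * Cp_max
P_betz = 0.5 * 1.192 * 1923.8 * 830.584 * 0.5926
P_betz = 564346.7 W

564346.7


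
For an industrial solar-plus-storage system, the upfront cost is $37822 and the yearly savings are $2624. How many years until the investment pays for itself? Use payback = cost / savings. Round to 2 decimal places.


Simple payback period = initial cost / annual savings
Payback = 37822 / 2624
Payback = 14.41 years

14.41


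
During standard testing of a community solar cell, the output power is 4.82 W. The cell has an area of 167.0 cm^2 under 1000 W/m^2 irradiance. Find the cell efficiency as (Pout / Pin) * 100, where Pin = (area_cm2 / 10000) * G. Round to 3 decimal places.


First compute the input power:
  Pin = area_cm2 / 10000 * G = 167.0 / 10000 * 1000 = 16.7 W
Then compute efficiency:
  Efficiency = (Pout / Pin) * 100 = (4.82 / 16.7) * 100
  Efficiency = 28.862%

28.862


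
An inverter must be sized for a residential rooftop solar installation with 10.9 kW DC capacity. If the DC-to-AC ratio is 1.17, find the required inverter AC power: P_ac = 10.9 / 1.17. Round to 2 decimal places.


The inverter AC capacity is determined by the DC/AC ratio.
Given: P_dc = 10.9 kW, DC/AC ratio = 1.17
P_ac = P_dc / ratio = 10.9 / 1.17
P_ac = 9.32 kW

9.32


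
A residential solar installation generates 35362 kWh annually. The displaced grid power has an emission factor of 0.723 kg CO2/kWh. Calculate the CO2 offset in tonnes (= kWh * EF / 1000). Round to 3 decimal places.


CO2 offset in kg = generation * emission_factor
CO2 offset = 35362 * 0.723 = 25566.73 kg
Convert to tonnes:
  CO2 offset = 25566.73 / 1000 = 25.567 tonnes

25.567


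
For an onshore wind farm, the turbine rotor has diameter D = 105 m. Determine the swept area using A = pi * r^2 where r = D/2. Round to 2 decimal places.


Compute the rotor radius:
  r = D / 2 = 105 / 2 = 52.5 m
Calculate swept area:
  A = pi * r^2 = pi * 52.5^2
  A = 8659.01 m^2

8659.01


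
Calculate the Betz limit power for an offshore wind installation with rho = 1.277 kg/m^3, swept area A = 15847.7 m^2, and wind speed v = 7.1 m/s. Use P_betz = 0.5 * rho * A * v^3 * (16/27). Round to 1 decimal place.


The Betz coefficient Cp_max = 16/27 = 0.5926
v^3 = 7.1^3 = 357.911
P_betz = 0.5 * rho * A * v^3 * Cp_max
P_betz = 0.5 * 1.277 * 15847.7 * 357.911 * 0.5926
P_betz = 2146141.8 W

2146141.8


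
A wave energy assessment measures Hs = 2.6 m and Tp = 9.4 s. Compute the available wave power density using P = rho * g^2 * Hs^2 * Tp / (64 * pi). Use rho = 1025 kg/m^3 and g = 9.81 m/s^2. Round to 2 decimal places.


Apply wave power formula:
  g^2 = 9.81^2 = 96.2361
  Hs^2 = 2.6^2 = 6.76
  Numerator = rho * g^2 * Hs^2 * Tp = 1025 * 96.2361 * 6.76 * 9.4 = 6268107.41
  Denominator = 64 * pi = 201.0619
  P = 6268107.41 / 201.0619 = 31175.01 W/m

31175.01


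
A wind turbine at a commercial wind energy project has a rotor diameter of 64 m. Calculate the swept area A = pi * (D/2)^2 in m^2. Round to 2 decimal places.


Compute the rotor radius:
  r = D / 2 = 64 / 2 = 32.0 m
Calculate swept area:
  A = pi * r^2 = pi * 32.0^2
  A = 3216.99 m^2

3216.99


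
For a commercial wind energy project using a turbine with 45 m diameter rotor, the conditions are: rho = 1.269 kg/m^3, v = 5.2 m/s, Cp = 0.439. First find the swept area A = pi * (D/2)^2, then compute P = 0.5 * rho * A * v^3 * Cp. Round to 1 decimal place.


Step 1 -- Compute swept area:
  A = pi * (D/2)^2 = pi * (45/2)^2 = 1590.43 m^2
Step 2 -- Apply wind power equation:
  P = 0.5 * rho * A * v^3 * Cp
  v^3 = 5.2^3 = 140.608
  P = 0.5 * 1.269 * 1590.43 * 140.608 * 0.439
  P = 62290.4 W

62290.4


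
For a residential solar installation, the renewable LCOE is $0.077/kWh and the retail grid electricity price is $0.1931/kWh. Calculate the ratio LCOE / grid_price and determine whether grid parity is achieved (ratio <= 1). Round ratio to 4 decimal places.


Compare LCOE to grid price:
  LCOE = $0.077/kWh, Grid price = $0.1931/kWh
  Ratio = LCOE / grid_price = 0.077 / 0.1931 = 0.3988
  Grid parity achieved (ratio <= 1)? yes

0.3988


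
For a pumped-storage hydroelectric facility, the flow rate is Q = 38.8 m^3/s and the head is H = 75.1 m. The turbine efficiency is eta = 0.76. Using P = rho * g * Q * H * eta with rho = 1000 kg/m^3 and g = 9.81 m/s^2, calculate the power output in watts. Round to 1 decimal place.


Apply the hydropower formula P = rho * g * Q * H * eta
rho * g = 1000 * 9.81 = 9810.0
P = 9810.0 * 38.8 * 75.1 * 0.76
P = 21724723.7 W

21724723.7


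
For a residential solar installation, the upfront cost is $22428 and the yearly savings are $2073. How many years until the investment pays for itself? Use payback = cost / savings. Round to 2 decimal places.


Simple payback period = initial cost / annual savings
Payback = 22428 / 2073
Payback = 10.82 years

10.82


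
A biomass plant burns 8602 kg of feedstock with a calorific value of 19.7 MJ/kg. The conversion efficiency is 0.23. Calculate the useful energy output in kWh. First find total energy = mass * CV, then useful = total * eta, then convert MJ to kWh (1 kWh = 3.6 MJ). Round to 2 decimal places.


Total energy = mass * CV = 8602 * 19.7 = 169459.4 MJ
Useful energy = total * eta = 169459.4 * 0.23 = 38975.66 MJ
Convert to kWh: 38975.66 / 3.6
Useful energy = 10826.57 kWh

10826.57


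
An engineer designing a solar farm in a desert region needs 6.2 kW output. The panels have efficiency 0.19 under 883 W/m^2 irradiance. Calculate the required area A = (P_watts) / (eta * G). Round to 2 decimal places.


Convert target power to watts: P = 6.2 * 1000 = 6200.0 W
Compute denominator: eta * G = 0.19 * 883 = 167.77
Required area A = P / (eta * G) = 6200.0 / 167.77
A = 36.96 m^2

36.96


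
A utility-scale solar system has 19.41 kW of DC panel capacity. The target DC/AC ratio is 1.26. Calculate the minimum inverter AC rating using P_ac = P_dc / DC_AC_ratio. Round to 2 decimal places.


The inverter AC capacity is determined by the DC/AC ratio.
Given: P_dc = 19.41 kW, DC/AC ratio = 1.26
P_ac = P_dc / ratio = 19.41 / 1.26
P_ac = 15.40 kW

15.40


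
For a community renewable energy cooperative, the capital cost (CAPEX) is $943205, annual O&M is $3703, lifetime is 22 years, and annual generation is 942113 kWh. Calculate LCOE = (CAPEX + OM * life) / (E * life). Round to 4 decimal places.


Total cost = CAPEX + OM * lifetime = 943205 + 3703 * 22 = 943205 + 81466 = 1024671
Total generation = annual * lifetime = 942113 * 22 = 20726486 kWh
LCOE = 1024671 / 20726486
LCOE = 0.0494 $/kWh

0.0494


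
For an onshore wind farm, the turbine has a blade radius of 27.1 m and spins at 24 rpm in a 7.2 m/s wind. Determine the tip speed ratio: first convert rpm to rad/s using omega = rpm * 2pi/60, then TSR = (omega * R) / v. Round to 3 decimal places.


Convert rotational speed to rad/s:
  omega = 24 * 2 * pi / 60 = 2.5133 rad/s
Compute tip speed:
  v_tip = omega * R = 2.5133 * 27.1 = 68.11 m/s
Tip speed ratio:
  TSR = v_tip / v_wind = 68.11 / 7.2 = 9.460

9.460


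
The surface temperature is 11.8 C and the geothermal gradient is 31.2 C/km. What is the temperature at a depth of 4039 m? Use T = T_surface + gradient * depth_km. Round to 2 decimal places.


Convert depth to km: 4039 / 1000 = 4.039 km
Temperature increase = gradient * depth_km = 31.2 * 4.039 = 126.02 C
Temperature at depth = T_surface + delta_T = 11.8 + 126.02
T = 137.82 C

137.82


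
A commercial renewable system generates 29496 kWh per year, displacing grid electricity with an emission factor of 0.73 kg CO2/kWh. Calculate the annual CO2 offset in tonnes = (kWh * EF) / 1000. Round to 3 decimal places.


CO2 offset in kg = generation * emission_factor
CO2 offset = 29496 * 0.73 = 21532.08 kg
Convert to tonnes:
  CO2 offset = 21532.08 / 1000 = 21.532 tonnes

21.532


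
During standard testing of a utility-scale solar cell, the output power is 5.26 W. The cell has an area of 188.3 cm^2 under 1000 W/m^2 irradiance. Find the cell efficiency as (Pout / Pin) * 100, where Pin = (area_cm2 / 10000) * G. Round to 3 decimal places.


First compute the input power:
  Pin = area_cm2 / 10000 * G = 188.3 / 10000 * 1000 = 18.83 W
Then compute efficiency:
  Efficiency = (Pout / Pin) * 100 = (5.26 / 18.83) * 100
  Efficiency = 27.934%

27.934


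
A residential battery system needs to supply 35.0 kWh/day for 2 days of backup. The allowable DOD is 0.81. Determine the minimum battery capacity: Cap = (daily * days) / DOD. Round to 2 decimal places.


Total energy needed = daily * days = 35.0 * 2 = 70.0 kWh
Account for depth of discharge:
  Cap = total_energy / DOD = 70.0 / 0.81
  Cap = 86.42 kWh

86.42


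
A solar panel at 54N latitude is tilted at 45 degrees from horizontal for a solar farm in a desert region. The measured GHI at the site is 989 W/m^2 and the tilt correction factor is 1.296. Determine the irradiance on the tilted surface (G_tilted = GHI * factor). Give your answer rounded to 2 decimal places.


Identify the given values:
  GHI = 989 W/m^2, tilt correction factor = 1.296
Apply the formula G_tilted = GHI * factor:
  G_tilted = 989 * 1.296
  G_tilted = 1281.74 W/m^2

1281.74


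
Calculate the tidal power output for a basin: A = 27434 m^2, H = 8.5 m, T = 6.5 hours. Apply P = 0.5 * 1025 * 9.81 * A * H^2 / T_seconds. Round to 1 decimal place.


Convert period to seconds: T = 6.5 * 3600 = 23400.0 s
H^2 = 8.5^2 = 72.25
P = 0.5 * rho * g * A * H^2 / T
P = 0.5 * 1025 * 9.81 * 27434 * 72.25 / 23400.0
P = 425867.0 W

425867.0


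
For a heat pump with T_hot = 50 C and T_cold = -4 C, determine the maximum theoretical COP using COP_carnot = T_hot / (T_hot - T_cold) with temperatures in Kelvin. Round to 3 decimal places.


Convert to Kelvin:
  T_hot = 50 + 273.15 = 323.15 K
  T_cold = -4 + 273.15 = 269.15 K
Apply Carnot COP formula:
  COP = T_hot_K / (T_hot_K - T_cold_K) = 323.15 / 54.0
  COP = 5.984

5.984


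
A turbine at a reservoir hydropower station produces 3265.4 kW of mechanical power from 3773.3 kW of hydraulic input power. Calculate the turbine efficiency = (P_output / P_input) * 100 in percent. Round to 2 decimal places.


Turbine efficiency = (output power / input power) * 100
eta = (3265.4 / 3773.3) * 100
eta = 86.54%

86.54


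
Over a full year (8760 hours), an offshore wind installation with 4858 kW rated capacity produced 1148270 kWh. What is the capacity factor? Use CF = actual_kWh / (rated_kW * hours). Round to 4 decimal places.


Capacity factor = actual output / maximum possible output
Maximum possible = rated * hours = 4858 * 8760 = 42556080 kWh
CF = 1148270 / 42556080
CF = 0.0270

0.0270


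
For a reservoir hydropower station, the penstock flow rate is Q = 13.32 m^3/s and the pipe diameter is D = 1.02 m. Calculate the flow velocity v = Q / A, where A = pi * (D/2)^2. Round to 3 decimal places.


Compute pipe cross-sectional area:
  A = pi * (D/2)^2 = pi * (1.02/2)^2 = 0.8171 m^2
Calculate velocity:
  v = Q / A = 13.32 / 0.8171
  v = 16.301 m/s

16.301


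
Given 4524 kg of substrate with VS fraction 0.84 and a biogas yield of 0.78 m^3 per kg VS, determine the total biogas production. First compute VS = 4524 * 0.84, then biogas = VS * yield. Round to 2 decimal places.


Compute volatile solids:
  VS = mass * VS_fraction = 4524 * 0.84 = 3800.16 kg
Calculate biogas volume:
  Biogas = VS * specific_yield = 3800.16 * 0.78
  Biogas = 2964.12 m^3

2964.12


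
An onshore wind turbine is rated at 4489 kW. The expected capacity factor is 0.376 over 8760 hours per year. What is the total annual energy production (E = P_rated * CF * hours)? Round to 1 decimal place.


Annual energy = rated_kW * capacity_factor * hours_per_year
Given: P_rated = 4489 kW, CF = 0.376, hours = 8760
E = 4489 * 0.376 * 8760
E = 14785688.6 kWh

14785688.6
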